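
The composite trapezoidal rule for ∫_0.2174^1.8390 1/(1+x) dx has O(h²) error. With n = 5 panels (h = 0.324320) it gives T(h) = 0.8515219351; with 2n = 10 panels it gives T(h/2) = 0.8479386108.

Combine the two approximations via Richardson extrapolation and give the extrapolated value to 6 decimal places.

r = 2: numerator weight 4, denominator 3.
Top: 4(0.8479386108) − (0.8515219351) = 2.5402325081
Extrapolated: 2.5402325081 / 3 = 0.8467441694

0.846744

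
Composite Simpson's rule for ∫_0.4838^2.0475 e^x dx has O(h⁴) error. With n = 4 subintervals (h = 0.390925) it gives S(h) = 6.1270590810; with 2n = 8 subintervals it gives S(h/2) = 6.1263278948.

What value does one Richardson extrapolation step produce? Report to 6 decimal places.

Leading term ∝ h^4; use weight 16 = 2^4.
Difference of the inputs: 6.1263278948 − 6.1270590810 = -0.0007311862
Correction (A(h/2) − A(h))/(16 − 1) = (-0.0007311862)/15 = -0.0000487457
R = A(h/2) + (A(h/2) − A(h))/15 = 6.1263278948 − 0.0000487457 = 6.1262791491

6.126279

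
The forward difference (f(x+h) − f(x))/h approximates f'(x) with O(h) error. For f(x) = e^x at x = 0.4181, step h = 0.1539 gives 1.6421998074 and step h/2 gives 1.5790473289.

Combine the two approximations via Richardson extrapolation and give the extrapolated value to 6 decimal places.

Leading term ∝ h^1; use weight 2 = 2^1.
Weighted: 3.1580946578 − 1.6421998074 = 1.5158948504
Divide by 2^1 − 1 = 1.
R = 1.5158948504/1 = 1.5158948504
Shift from A(h/2): −0.0631524785.

1.515895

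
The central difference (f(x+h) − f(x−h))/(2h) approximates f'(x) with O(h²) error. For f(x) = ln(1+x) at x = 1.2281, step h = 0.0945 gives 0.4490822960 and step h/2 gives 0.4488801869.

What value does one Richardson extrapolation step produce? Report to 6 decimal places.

0.448813

Method order is 2; weight 2^2 = 4.
4 × 0.4488801869 − 0.4490822960 = 1.3464384516
Divide by 2^2 − 1 = 3.
So the Richardson estimate is 0.4488128172.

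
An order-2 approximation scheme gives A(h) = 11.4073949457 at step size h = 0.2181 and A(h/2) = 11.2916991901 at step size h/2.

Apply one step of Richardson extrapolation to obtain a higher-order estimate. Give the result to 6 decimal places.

Leading term ∝ h^2; use weight 4 = 2^2.
Top: 4(11.2916991901) − (11.4073949457) = 33.7594018147
33.7594018147 ÷ 3 = 11.2531339382

11.253134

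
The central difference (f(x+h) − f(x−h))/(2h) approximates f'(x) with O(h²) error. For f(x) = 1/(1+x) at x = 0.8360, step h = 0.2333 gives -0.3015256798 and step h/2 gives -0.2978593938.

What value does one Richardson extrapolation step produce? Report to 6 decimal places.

With r = 2 the leading error scales as h^2, so the weight is 2^2 = 4.
4*(-0.2978593938) = -1.1914375752; subtract (-0.3015256798) → -0.8899118954
Extrapolated: (-0.8899118954) / 3 = -0.2966372985
Gap between inputs: 3.666e-03; correction applied: +0.0012220953.

-0.296637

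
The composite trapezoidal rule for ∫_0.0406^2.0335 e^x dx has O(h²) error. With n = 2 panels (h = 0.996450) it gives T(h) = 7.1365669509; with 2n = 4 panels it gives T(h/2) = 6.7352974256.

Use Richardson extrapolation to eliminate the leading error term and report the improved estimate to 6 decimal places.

Method order is 2; weight 2^2 = 4.
Numerator 4×A(h/2) − A(h) = 4×6.7352974256 − 7.1365669509 = 19.8046227515
Extrapolated: 19.8046227515 / 3 = 6.6015409172
Gap between inputs: 4.013e-01; correction applied: −0.1337565084.

6.601541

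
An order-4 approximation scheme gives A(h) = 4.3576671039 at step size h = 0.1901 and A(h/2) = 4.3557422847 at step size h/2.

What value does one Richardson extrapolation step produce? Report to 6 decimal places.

4.355614

r = 4, so 2^r = 16.
2^4*A(h/2) = 69.6918765552; minus A(h) gives 65.3342094513.
65.3342094513 ÷ 15 = 4.3556139634
Correction |R − A(h/2)| = 1.283e-04; gap |A(h/2) − A(h)| = 1.925e-03.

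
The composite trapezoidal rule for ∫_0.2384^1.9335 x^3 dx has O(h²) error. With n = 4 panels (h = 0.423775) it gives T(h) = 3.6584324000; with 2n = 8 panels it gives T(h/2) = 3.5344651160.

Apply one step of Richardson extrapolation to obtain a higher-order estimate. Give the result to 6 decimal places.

3.493143

Leading term ∝ h^2; use weight 4 = 2^2.
Difference of the inputs: 3.5344651160 − 3.6584324000 = -0.1239672840
Divide by 2^2 − 1 = 3: (-0.1239672840)/3 = -0.0413224280
R = A(h/2) + (A(h/2) − A(h))/3 = 3.5344651160 − 0.0413224280 = 3.4931426880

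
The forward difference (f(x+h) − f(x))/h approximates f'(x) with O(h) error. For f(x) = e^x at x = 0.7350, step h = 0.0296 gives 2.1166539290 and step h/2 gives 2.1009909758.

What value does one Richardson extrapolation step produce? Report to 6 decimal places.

With r = 1 the leading error scales as h^1, so the weight is 2^1 = 2.
2 × 2.1009909758 − 2.1166539290 = 2.0853280226
Divide by 2^1 − 1 = 1.
Result: 2.0853280226
Gap between inputs: 1.566e-02; correction applied: −0.0156629532.

2.085328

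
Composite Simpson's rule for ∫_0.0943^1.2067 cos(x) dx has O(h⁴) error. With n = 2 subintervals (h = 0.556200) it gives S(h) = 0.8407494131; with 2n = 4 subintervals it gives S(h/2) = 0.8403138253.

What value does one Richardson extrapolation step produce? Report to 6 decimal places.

Error is O(h^4); halving h shrinks it by 2^4 = 16.
16*0.8403138253 = 13.4450212048; 13.4450212048 − 0.8407494131 = 12.6042717917
Divide by 2^4 − 1 = 15.
So the Richardson estimate is 0.8402847861.
Correction |R − A(h/2)| = 2.904e-05; gap |A(h/2) − A(h)| = 4.356e-04.

0.840285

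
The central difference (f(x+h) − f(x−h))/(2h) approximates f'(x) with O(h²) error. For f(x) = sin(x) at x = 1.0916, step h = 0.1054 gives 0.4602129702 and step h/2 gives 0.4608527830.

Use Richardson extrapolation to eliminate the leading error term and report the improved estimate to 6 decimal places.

Error is O(h^2); halving h shrinks it by 2^2 = 4.
Top: 4(0.4608527830) − (0.4602129702) = 1.3831981618
Divide by 2^2 − 1 = 3.
1.3831981618 ÷ 3 = 0.4610660539

0.461066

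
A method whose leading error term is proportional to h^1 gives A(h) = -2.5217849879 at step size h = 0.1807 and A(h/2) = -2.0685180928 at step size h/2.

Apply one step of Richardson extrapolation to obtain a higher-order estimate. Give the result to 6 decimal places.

-1.615251

Error is O(h^1); halving h shrinks it by 2^1 = 2.
Difference of the inputs: -2.0685180928 − (-2.5217849879) = 0.4532668951
Correction (A(h/2) − A(h))/(2 − 1) = 0.4532668951/1 = 0.4532668951
R = -2.0685180928 + 0.4532668951 = -1.6152511977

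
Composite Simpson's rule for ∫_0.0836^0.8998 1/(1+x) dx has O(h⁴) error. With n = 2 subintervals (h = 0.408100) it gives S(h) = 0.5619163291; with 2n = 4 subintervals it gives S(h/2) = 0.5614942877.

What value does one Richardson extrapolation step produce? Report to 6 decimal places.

0.561466

Order 4 gives 2^r = 16 and 2^r − 1 = 15.
16×0.5614942877 = 8.9839086032; subtract 0.5619163291 → 8.4219922741
Divide by 2^4 − 1 = 15.
Extrapolated: 8.4219922741 / 15 = 0.5614661516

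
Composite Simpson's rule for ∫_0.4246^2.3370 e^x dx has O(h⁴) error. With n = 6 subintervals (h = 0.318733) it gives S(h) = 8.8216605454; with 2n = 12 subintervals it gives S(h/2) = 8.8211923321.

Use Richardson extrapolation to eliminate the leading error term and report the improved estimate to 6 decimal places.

r = 4: numerator weight 16, denominator 15.
16*8.8211923321 = 141.1390773136; subtract 8.8216605454 → 132.3174167682
Denominator 16 − 1 = 15.
R = 132.3174167682/15 = 8.8211611179
Gap between inputs: 4.682e-04; correction applied: −0.0000312142.

8.821161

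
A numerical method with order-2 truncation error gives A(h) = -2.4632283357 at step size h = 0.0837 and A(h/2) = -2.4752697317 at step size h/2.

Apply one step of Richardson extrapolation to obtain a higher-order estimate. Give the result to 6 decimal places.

-2.479284

r = 2, so 2^r = 4.
A(h/2) − A(h) = -2.4752697317 − (-2.4632283357) = -0.0120413960
Divide by 2^2 − 1 = 3: (-0.0120413960)/3 = -0.0040137987
R = A(h/2) + (A(h/2) − A(h))/3 = -2.4752697317 − 0.0040137987 = -2.4792835304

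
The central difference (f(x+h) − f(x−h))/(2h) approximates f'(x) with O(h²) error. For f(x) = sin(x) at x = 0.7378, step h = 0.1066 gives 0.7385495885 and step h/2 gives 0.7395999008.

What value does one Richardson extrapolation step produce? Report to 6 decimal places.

With r = 2 the leading error scales as h^2, so the weight is 2^2 = 4.
2^2×A(h/2) = 2.9583996032; minus A(h) gives 2.2198500147.
2.2198500147 ÷ 3 = 0.7399500049

0.739950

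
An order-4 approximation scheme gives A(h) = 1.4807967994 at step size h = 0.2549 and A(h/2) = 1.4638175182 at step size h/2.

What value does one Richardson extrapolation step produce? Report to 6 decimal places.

r = 4: numerator weight 16, denominator 15.
16*1.4638175182 = 23.4210802912; subtract 1.4807967994 → 21.9402834918
R = 21.9402834918/15 = 1.4626855661

1.462686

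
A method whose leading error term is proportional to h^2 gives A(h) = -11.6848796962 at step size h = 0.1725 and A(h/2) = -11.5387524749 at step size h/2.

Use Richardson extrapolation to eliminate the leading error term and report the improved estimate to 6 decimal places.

The method has order 2: 2^2 = 4.
4*(-11.5387524749) = -46.1550098996; (-46.1550098996) − (-11.6848796962) = -34.4701302034
Denominator 4 − 1 = 3.
R = (-34.4701302034)/3 = -11.4900434011
Correction |R − A(h/2)| = 4.871e-02; gap |A(h/2) − A(h)| = 1.461e-01.

-11.490043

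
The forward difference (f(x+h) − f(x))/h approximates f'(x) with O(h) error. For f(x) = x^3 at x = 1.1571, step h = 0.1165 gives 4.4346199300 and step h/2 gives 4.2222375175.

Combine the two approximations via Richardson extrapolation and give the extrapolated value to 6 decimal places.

4.009855

Method order is 1; weight 2^1 = 2.
2×4.2222375175 = 8.4444750350; subtract 4.4346199300 → 4.0098551050
Divide by 2^1 − 1 = 1.
Extrapolated: 4.0098551050 / 1 = 4.0098551050
Gap between inputs: 2.124e-01; correction applied: −0.2123824125.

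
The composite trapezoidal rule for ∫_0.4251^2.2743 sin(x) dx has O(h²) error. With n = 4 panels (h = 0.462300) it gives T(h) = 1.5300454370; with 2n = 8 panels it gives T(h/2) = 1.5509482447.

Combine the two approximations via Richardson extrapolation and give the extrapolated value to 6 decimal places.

1.557916

With r = 2 the leading error scales as h^2, so the weight is 2^2 = 4.
4×1.5509482447 = 6.2037929788; subtract 1.5300454370 → 4.6737475418
Extrapolated: 4.6737475418 / 3 = 1.5579158473
Correction |R − A(h/2)| = 6.968e-03; gap |A(h/2) − A(h)| = 2.090e-02.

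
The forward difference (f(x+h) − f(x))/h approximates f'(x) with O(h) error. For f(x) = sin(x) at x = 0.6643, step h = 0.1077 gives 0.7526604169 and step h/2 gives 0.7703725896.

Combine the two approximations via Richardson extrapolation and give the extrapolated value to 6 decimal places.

r = 1, so 2^r = 2.
Difference of the inputs: 0.7703725896 − 0.7526604169 = 0.0177121727
Correction (A(h/2) − A(h))/(2 − 1) = 0.0177121727/1 = 0.0177121727
R = A(h/2) + (A(h/2) − A(h))/1 = 0.7703725896 + 0.0177121727 = 0.7880847623

0.788085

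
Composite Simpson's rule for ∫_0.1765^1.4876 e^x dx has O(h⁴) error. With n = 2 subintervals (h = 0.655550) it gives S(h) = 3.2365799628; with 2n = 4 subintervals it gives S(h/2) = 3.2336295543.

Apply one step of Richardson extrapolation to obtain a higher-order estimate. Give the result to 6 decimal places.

3.233433

r = 4, so 2^r = 16.
Top: 16(3.2336295543) − (3.2365799628) = 48.5014929060
Extrapolated: 48.5014929060 / 15 = 3.2334328604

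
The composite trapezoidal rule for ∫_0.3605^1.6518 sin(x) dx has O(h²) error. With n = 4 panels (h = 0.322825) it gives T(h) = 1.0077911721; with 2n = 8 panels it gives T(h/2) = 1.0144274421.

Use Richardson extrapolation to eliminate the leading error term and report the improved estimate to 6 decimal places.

1.016640

r = 2: numerator weight 4, denominator 3.
Numerator 4 × A(h/2) − A(h) = 4 × 1.0144274421 − 1.0077911721 = 3.0499185963
R = 3.0499185963/3 = 1.0166395321
Gap between inputs: 6.636e-03; correction applied: +0.0022120900.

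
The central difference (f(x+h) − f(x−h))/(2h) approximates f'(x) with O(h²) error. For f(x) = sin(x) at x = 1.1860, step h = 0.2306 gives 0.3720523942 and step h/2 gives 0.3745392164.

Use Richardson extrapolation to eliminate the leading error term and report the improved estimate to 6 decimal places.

0.375368

Method order is 2; weight 2^2 = 4.
4 × 0.3745392164 = 1.4981568656; 1.4981568656 − 0.3720523942 = 1.1261044714
1.1261044714 ÷ 3 = 0.3753681571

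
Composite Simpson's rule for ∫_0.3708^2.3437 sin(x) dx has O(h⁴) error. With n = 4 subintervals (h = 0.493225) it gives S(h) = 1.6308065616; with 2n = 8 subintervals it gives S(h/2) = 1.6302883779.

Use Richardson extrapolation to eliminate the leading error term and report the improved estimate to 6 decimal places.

1.630254

Order 4 gives 2^r = 16 and 2^r − 1 = 15.
16 × 1.6302883779 − 1.6308065616 = 24.4538074848
24.4538074848 ÷ 15 = 1.6302538323
Correction |R − A(h/2)| = 3.455e-05; gap |A(h/2) − A(h)| = 5.182e-04.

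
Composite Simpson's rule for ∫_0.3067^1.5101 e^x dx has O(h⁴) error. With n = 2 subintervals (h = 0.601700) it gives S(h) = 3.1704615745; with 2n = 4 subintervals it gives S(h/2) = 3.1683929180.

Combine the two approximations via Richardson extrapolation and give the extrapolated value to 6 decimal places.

3.168255

r = 4: numerator weight 16, denominator 15.
16 × 3.1683929180 = 50.6942866880; subtract 3.1704615745 → 47.5238251135
Extrapolated: 47.5238251135 / 15 = 3.1682550076
Correction |R − A(h/2)| = 1.379e-04; gap |A(h/2) − A(h)| = 2.069e-03.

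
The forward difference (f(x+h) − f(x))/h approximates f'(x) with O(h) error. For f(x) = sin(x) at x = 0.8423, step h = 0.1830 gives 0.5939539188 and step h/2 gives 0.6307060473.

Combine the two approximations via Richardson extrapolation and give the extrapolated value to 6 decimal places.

0.667458

With r = 1 the leading error scales as h^1, so the weight is 2^1 = 2.
Weighted: 1.2614120946 − 0.5939539188 = 0.6674581758
Denominator 2 − 1 = 1.
So the Richardson estimate is 0.6674581758.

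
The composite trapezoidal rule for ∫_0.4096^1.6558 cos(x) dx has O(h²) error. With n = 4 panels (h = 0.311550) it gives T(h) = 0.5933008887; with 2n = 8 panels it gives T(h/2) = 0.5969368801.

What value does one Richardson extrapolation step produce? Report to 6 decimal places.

0.598149

With r = 2 the leading error scales as h^2, so the weight is 2^2 = 4.
Numerator 4·A(h/2) − A(h) = 4·0.5969368801 − 0.5933008887 = 1.7944466317
(4·0.5969368801 − 0.5933008887)/(4 − 1) = 0.5981488772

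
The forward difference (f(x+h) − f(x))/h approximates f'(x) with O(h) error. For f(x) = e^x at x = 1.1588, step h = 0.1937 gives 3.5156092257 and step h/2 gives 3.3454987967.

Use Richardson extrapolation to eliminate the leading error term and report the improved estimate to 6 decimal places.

The method has order 1: 2^1 = 2.
A(h/2) − A(h) = 3.3454987967 − 3.5156092257 = -0.1701104290
Divide by 2^1 − 1 = 1: (-0.1701104290)/1 = -0.1701104290
R = 3.3454987967 − 0.1701104290 = 3.1753883677
Shift from A(h/2): −0.1701104290.

3.175388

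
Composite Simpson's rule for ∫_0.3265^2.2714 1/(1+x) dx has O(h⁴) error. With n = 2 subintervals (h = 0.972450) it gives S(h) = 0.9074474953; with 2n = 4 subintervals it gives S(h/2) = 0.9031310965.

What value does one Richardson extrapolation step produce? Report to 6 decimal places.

Method order is 4; weight 2^4 = 16.
16·0.9031310965 − 0.9074474953 = 13.5426500487
Divide by 2^4 − 1 = 15.
(16·0.9031310965 − 0.9074474953)/(16 − 1) = 0.9028433366

0.902843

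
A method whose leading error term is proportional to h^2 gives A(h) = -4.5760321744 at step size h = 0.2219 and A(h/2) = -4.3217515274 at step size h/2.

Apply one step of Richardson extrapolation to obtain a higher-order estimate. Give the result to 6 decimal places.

-4.236991

With r = 2 the leading error scales as h^2, so the weight is 2^2 = 4.
Difference of the inputs: -4.3217515274 − (-4.5760321744) = 0.2542806470
Correction (A(h/2) − A(h))/(4 − 1) = 0.2542806470/3 = 0.0847602157
R = A(h/2) + (A(h/2) − A(h))/3 = -4.3217515274 + 0.0847602157 = -4.2369913117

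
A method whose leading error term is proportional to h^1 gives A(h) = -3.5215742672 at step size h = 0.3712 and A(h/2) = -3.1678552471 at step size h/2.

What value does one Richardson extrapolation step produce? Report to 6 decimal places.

-2.814136

Error is O(h^1); halving h shrinks it by 2^1 = 2.
2*(-3.1678552471) = -6.3357104942; subtract (-3.5215742672) → -2.8141362270
(-2.8141362270) ÷ 1 = -2.8141362270
Gap between inputs: 3.537e-01; correction applied: +0.3537190201.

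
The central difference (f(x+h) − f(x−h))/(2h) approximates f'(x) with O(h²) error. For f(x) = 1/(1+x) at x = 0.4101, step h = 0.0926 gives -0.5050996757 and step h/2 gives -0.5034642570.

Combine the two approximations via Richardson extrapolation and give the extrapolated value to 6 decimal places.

-0.502919

r = 2, so 2^r = 4.
4·(-0.5034642570) = -2.0138570280; (-2.0138570280) − (-0.5050996757) = -1.5087573523
Divide by 2^2 − 1 = 3.
(4·(-0.5034642570) − (-0.5050996757))/(4 − 1) = -0.5029191174
Gap between inputs: 1.635e-03; correction applied: +0.0005451396.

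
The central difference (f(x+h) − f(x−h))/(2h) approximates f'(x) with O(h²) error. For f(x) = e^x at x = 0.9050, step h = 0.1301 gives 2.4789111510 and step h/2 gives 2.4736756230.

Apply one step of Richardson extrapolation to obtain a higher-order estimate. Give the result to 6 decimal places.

Error is O(h^2); halving h shrinks it by 2^2 = 4.
Difference of the inputs: 2.4736756230 − 2.4789111510 = -0.0052355280
Divide by 2^2 − 1 = 3: (-0.0052355280)/3 = -0.0017451760
R = A(h/2) + (A(h/2) − A(h))/3 = 2.4736756230 − 0.0017451760 = 2.4719304470

2.471930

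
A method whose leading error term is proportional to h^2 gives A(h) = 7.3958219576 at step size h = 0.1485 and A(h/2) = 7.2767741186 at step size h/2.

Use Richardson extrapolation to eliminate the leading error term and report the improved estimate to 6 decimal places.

Error is O(h^2); halving h shrinks it by 2^2 = 4.
Top: 4(7.2767741186) − (7.3958219576) = 21.7112745168
Denominator 4 − 1 = 3.
Extrapolated: 21.7112745168 / 3 = 7.2370915056
Shift from A(h/2): −0.0396826130.

7.237092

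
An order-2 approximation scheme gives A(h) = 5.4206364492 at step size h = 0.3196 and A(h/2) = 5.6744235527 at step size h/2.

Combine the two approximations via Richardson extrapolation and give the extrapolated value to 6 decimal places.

Error is O(h^2); halving h shrinks it by 2^2 = 4.
4 × 5.6744235527 = 22.6976942108; 22.6976942108 − 5.4206364492 = 17.2770577616
Divide by 2^2 − 1 = 3.
R = 17.2770577616/3 = 5.7590192539
Gap between inputs: 2.538e-01; correction applied: +0.0845957012.

5.759019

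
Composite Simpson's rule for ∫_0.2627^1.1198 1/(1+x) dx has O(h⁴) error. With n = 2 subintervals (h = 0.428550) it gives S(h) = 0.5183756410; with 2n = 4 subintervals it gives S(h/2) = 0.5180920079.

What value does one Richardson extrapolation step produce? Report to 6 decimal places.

r = 4, so 2^r = 16.
Weighted: 8.2894721264 − 0.5183756410 = 7.7710964854
7.7710964854 ÷ 15 = 0.5180730990

0.518073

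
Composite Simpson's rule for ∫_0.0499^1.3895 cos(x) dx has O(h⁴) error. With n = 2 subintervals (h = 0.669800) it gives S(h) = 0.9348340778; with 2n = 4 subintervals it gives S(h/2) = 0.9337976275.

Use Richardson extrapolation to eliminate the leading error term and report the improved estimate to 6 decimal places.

Method order is 4; weight 2^4 = 16.
2^4*A(h/2) = 14.9407620400; minus A(h) gives 14.0059279622.
R = 14.0059279622/15 = 0.9337285308

0.933729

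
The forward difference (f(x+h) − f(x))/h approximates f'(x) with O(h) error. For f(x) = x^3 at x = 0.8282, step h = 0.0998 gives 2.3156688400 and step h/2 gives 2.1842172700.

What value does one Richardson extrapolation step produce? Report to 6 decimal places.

r = 1: numerator weight 2, denominator 1.
Numerator 2*A(h/2) − A(h) = 2*2.1842172700 − 2.3156688400 = 2.0527657000
R = 2.0527657000/1 = 2.0527657000

2.052766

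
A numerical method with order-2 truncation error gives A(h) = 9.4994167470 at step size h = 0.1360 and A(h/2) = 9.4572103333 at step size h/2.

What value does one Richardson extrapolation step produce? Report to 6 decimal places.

r = 2: numerator weight 4, denominator 3.
A(h/2) − A(h) = 9.4572103333 − 9.4994167470 = -0.0422064137
Divide by 2^2 − 1 = 3: (-0.0422064137)/3 = -0.0140688046
R = A(h/2) + (A(h/2) − A(h))/3 = 9.4572103333 − 0.0140688046 = 9.4431415287

9.443142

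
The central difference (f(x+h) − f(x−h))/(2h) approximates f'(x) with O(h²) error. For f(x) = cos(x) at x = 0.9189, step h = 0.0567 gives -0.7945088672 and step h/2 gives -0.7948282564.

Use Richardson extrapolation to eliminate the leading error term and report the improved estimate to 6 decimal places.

The method has order 2: 2^2 = 4.
4×(-0.7948282564) − (-0.7945088672) = -2.3848041584
R = (-2.3848041584)/3 = -0.7949347195
Shift from A(h/2): −0.0001064631.

-0.794935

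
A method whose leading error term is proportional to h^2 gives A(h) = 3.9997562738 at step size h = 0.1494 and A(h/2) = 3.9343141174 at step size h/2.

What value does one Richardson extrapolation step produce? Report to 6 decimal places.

3.912500

The method has order 2: 2^2 = 4.
Weighted: 15.7372564696 − 3.9997562738 = 11.7375001958
Extrapolated: 11.7375001958 / 3 = 3.9125000653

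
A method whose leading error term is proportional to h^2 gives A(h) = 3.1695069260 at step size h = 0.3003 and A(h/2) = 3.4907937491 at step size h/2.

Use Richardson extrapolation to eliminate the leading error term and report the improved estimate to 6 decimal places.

Order 2 gives 2^r = 4 and 2^r − 1 = 3.
4×3.4907937491 = 13.9631749964; subtract 3.1695069260 → 10.7936680704
10.7936680704 ÷ 3 = 3.5978893568

3.597889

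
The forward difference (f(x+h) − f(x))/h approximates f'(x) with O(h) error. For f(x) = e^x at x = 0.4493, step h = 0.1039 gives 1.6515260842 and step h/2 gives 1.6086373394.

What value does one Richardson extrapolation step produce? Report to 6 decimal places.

The method has order 1: 2^1 = 2.
2^1·A(h/2) = 3.2172746788; minus A(h) gives 1.5657485946.
Denominator 2 − 1 = 1.
Extrapolated: 1.5657485946 / 1 = 1.5657485946
Gap between inputs: 4.289e-02; correction applied: −0.0428887448.

1.565749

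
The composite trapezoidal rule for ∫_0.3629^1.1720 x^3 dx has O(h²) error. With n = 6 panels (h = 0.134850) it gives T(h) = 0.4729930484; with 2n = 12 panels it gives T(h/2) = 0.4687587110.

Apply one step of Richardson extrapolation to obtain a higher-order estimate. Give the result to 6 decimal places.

r = 2: numerator weight 4, denominator 3.
4×0.4687587110 = 1.8750348440; subtract 0.4729930484 → 1.4020417956
R = 1.4020417956/3 = 0.4673472652
Correction |R − A(h/2)| = 1.411e-03; gap |A(h/2) − A(h)| = 4.234e-03.

0.467347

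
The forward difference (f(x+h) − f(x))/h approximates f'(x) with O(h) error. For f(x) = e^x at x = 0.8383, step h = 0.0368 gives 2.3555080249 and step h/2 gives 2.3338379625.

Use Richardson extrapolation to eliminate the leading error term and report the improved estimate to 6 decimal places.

r = 1, so 2^r = 2.
Weighted: 4.6676759250 − 2.3555080249 = 2.3121679001
Divide by 2^1 − 1 = 1.
Extrapolated: 2.3121679001 / 1 = 2.3121679001
Gap between inputs: 2.167e-02; correction applied: −0.0216700624.

2.312168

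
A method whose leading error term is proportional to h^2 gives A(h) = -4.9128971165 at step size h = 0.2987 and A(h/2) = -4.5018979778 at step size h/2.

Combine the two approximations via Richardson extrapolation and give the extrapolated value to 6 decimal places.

-4.364898

The method has order 2: 2^2 = 4.
4×(-4.5018979778) = -18.0075919112; subtract (-4.9128971165) → -13.0946947947
(-13.0946947947) ÷ 3 = -4.3648982649
Shift from A(h/2): +0.1369997129.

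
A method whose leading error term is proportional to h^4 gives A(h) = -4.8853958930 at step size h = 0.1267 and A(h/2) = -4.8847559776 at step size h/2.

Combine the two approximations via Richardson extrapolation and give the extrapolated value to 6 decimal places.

-4.884713

The method has order 4: 2^4 = 16.
2^4×A(h/2) = -78.1560956416; minus A(h) gives -73.2706997486.
R = (-73.2706997486)/15 = -4.8847133166
Shift from A(h/2): +0.0000426610.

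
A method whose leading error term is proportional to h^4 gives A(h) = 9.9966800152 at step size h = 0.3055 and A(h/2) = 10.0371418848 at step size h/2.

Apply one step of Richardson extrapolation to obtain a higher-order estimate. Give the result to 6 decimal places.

10.039839

Leading term ∝ h^4; use weight 16 = 2^4.
Top: 16(10.0371418848) − (9.9966800152) = 150.5975901416
Extrapolated: 150.5975901416 / 15 = 10.0398393428
Shift from A(h/2): +0.0026974580.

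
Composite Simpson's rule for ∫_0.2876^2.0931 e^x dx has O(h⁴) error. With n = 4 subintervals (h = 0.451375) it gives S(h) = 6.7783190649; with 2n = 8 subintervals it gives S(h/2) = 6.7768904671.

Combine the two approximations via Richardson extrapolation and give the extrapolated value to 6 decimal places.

r = 4: numerator weight 16, denominator 15.
16·6.7768904671 = 108.4302474736; subtract 6.7783190649 → 101.6519284087
R = 101.6519284087/15 = 6.7767952272
Gap between inputs: 1.429e-03; correction applied: −0.0000952399.

6.776795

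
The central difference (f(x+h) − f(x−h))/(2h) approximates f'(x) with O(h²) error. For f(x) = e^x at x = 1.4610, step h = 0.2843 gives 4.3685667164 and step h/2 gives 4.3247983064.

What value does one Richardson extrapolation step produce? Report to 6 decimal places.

4.310209

r = 2, so 2^r = 4.
Numerator 4*A(h/2) − A(h) = 4*4.3247983064 − 4.3685667164 = 12.9306265092
Denominator 4 − 1 = 3.
Result: 4.3102088364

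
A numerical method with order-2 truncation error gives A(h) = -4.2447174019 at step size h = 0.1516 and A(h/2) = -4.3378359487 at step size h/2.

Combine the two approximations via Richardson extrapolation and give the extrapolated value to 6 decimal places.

Error is O(h^2); halving h shrinks it by 2^2 = 4.
Top: 4(-4.3378359487) − (-4.2447174019) = -13.1066263929
R = (-13.1066263929)/3 = -4.3688754643
Shift from A(h/2): −0.0310395156.

-4.368875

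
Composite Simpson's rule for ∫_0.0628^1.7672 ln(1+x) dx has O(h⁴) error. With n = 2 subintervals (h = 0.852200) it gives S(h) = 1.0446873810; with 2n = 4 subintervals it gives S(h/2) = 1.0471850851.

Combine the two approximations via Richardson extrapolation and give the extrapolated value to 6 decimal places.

Error is O(h^4); halving h shrinks it by 2^4 = 16.
2^4 × A(h/2) = 16.7549613616; minus A(h) gives 15.7102739806.
Extrapolated: 15.7102739806 / 15 = 1.0473515987

1.047352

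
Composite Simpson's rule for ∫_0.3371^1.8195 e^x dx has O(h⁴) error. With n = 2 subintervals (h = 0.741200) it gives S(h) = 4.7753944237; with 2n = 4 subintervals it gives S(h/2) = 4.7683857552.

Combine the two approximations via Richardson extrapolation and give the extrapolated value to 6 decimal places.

Leading term ∝ h^4; use weight 16 = 2^4.
16×4.7683857552 − 4.7753944237 = 71.5187776595
Denominator 16 − 1 = 15.
(16×4.7683857552 − 4.7753944237)/(16 − 1) = 4.7679185106
Correction |R − A(h/2)| = 4.672e-04; gap |A(h/2) − A(h)| = 7.009e-03.

4.767919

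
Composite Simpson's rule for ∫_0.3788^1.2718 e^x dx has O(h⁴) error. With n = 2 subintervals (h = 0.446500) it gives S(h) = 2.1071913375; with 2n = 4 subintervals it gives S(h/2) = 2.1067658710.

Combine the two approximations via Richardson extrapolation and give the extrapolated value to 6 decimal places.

2.106738

r = 4, so 2^r = 16.
16·2.1067658710 = 33.7082539360; 33.7082539360 − 2.1071913375 = 31.6010625985
Divide by 2^4 − 1 = 15.
(16·2.1067658710 − 2.1071913375)/(16 − 1) = 2.1067375066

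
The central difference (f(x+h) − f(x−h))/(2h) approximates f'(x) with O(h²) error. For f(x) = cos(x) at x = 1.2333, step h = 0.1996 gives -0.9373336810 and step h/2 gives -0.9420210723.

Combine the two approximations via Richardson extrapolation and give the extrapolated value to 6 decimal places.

With r = 2 the leading error scales as h^2, so the weight is 2^2 = 4.
2^2*A(h/2) = -3.7680842892; minus A(h) gives -2.8307506082.
Denominator 4 − 1 = 3.
(4*(-0.9420210723) − (-0.9373336810))/(4 − 1) = -0.9435835361

-0.943584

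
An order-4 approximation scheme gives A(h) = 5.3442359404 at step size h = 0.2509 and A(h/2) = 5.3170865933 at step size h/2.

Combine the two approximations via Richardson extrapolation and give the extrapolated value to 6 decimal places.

Order 4 gives 2^r = 16 and 2^r − 1 = 15.
2^4·A(h/2) = 85.0733854928; minus A(h) gives 79.7291495524.
Denominator 16 − 1 = 15.
Extrapolated: 79.7291495524 / 15 = 5.3152766368
Correction |R − A(h/2)| = 1.810e-03; gap |A(h/2) − A(h)| = 2.715e-02.

5.315277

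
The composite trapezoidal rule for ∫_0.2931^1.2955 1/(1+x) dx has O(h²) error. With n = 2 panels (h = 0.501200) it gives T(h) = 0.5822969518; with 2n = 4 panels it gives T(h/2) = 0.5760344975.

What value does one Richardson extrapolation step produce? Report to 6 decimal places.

The method has order 2: 2^2 = 4.
Top: 4(0.5760344975) − (0.5822969518) = 1.7218410382
1.7218410382 ÷ 3 = 0.5739470127
Shift from A(h/2): −0.0020874848.

0.573947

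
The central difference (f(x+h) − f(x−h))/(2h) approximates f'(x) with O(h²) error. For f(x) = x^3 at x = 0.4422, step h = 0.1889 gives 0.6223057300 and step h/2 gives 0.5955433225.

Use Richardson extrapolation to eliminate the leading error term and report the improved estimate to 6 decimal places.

0.586623

r = 2: numerator weight 4, denominator 3.
2^2 × A(h/2) = 2.3821732900; minus A(h) gives 1.7598675600.
Divide by 2^2 − 1 = 3.
Result: 0.5866225200
Gap between inputs: 2.676e-02; correction applied: −0.0089208025.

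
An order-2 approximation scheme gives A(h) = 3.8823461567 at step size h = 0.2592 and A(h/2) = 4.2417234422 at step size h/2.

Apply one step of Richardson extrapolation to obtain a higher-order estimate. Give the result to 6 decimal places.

Method order is 2; weight 2^2 = 4.
Numerator 4 × A(h/2) − A(h) = 4 × 4.2417234422 − 3.8823461567 = 13.0845476121
Divide by 2^2 − 1 = 3.
Result: 4.3615158707
Correction |R − A(h/2)| = 1.198e-01; gap |A(h/2) − A(h)| = 3.594e-01.

4.361516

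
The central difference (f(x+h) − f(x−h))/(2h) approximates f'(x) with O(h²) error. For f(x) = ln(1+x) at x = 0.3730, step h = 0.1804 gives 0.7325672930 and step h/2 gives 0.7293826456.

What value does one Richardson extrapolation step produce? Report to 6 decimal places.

0.728321

Order 2 gives 2^r = 4 and 2^r − 1 = 3.
4×0.7293826456 = 2.9175305824; subtract 0.7325672930 → 2.1849632894
Divide by 2^2 − 1 = 3.
Extrapolated: 2.1849632894 / 3 = 0.7283210965
Shift from A(h/2): −0.0010615491.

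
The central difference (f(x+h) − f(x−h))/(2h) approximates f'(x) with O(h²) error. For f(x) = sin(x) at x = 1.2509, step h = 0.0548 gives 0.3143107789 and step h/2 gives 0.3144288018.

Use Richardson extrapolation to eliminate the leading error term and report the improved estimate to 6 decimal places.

Order 2 gives 2^r = 4 and 2^r − 1 = 3.
4·0.3144288018 = 1.2577152072; 1.2577152072 − 0.3143107789 = 0.9434044283
Extrapolated: 0.9434044283 / 3 = 0.3144681428
Correction |R − A(h/2)| = 3.934e-05; gap |A(h/2) − A(h)| = 1.180e-04.

0.314468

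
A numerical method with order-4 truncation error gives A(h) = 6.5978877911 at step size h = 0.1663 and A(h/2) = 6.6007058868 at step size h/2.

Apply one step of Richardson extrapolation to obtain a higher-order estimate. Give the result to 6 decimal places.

The method has order 4: 2^4 = 16.
16·6.6007058868 = 105.6112941888; 105.6112941888 − 6.5978877911 = 99.0134063977
(16·6.6007058868 − 6.5978877911)/(16 − 1) = 6.6008937598
Shift from A(h/2): +0.0001878730.

6.600894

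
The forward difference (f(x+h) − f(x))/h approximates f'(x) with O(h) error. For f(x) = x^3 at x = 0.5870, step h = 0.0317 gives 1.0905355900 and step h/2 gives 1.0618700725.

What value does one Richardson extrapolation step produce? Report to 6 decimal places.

The method has order 1: 2^1 = 2.
A(h/2) − A(h) = 1.0618700725 − 1.0905355900 = -0.0286655175
Divide by 2^1 − 1 = 1: (-0.0286655175)/1 = -0.0286655175
R = 1.0618700725 − 0.0286655175 = 1.0332045550
Gap between inputs: 2.867e-02; correction applied: −0.0286655175.

1.033205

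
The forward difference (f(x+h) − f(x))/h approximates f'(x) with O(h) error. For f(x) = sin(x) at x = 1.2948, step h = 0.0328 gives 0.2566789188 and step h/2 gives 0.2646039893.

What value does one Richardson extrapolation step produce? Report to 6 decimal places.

0.272529

Leading term ∝ h^1; use weight 2 = 2^1.
2·0.2646039893 − 0.2566789188 = 0.2725290598
0.2725290598 ÷ 1 = 0.2725290598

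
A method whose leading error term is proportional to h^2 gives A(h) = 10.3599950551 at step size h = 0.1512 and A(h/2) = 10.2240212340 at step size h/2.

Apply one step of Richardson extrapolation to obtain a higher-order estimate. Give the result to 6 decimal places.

r = 2: numerator weight 4, denominator 3.
4×10.2240212340 − 10.3599950551 = 30.5360898809
Divide by 2^2 − 1 = 3.
So the Richardson estimate is 10.1786966270.
Correction |R − A(h/2)| = 4.532e-02; gap |A(h/2) − A(h)| = 1.360e-01.

10.178697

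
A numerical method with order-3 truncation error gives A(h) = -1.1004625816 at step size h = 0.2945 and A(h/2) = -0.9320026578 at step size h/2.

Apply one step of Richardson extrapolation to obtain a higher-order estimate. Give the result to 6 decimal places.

-0.907937

Order 3 gives 2^r = 8 and 2^r − 1 = 7.
8*(-0.9320026578) = -7.4560212624; (-7.4560212624) − (-1.1004625816) = -6.3555586808
Denominator 8 − 1 = 7.
(8*(-0.9320026578) − (-1.1004625816))/(8 − 1) = -0.9079369544
Shift from A(h/2): +0.0240657034.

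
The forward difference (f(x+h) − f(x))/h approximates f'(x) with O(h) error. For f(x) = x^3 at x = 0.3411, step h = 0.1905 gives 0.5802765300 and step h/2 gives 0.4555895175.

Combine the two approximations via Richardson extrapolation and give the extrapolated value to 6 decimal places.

0.330903

Leading term ∝ h^1; use weight 2 = 2^1.
Top: 2(0.4555895175) − (0.5802765300) = 0.3309025050
(2 × 0.4555895175 − 0.5802765300)/(2 − 1) = 0.3309025050
Shift from A(h/2): −0.1246870125.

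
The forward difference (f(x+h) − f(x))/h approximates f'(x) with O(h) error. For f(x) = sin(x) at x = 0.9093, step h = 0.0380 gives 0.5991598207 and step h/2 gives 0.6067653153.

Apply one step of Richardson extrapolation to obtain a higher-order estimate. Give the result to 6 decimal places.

With r = 1 the leading error scales as h^1, so the weight is 2^1 = 2.
Top: 2(0.6067653153) − (0.5991598207) = 0.6143708099
R = 0.6143708099/1 = 0.6143708099
Gap between inputs: 7.605e-03; correction applied: +0.0076054946.

0.614371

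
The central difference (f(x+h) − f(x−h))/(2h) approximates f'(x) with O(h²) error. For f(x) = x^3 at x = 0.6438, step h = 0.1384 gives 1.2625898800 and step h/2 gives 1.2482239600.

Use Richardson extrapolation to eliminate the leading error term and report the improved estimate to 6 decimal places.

Leading term ∝ h^2; use weight 4 = 2^2.
Numerator 4×A(h/2) − A(h) = 4×1.2482239600 − 1.2625898800 = 3.7303059600
Divide by 2^2 − 1 = 3.
R = 3.7303059600/3 = 1.2434353200
Correction |R − A(h/2)| = 4.789e-03; gap |A(h/2) − A(h)| = 1.437e-02.

1.243435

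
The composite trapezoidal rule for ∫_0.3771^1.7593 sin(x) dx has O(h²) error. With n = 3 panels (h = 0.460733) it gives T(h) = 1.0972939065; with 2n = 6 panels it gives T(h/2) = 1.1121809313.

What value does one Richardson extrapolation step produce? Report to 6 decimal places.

With r = 2 the leading error scales as h^2, so the weight is 2^2 = 4.
Difference of the inputs: 1.1121809313 − 1.0972939065 = 0.0148870248
Correction (A(h/2) − A(h))/(4 − 1) = 0.0148870248/3 = 0.0049623416
R = 1.1121809313 + 0.0049623416 = 1.1171432729

1.117143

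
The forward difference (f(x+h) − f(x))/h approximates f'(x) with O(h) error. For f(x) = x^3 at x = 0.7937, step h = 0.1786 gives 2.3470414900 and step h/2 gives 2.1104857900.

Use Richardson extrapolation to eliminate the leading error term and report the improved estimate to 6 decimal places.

Leading term ∝ h^1; use weight 2 = 2^1.
2 × 2.1104857900 = 4.2209715800; subtract 2.3470414900 → 1.8739300900
R = 1.8739300900/1 = 1.8739300900

1.873930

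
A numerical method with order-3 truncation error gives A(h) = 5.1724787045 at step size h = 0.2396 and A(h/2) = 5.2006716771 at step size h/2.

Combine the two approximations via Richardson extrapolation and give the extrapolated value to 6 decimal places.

5.204699

r = 3: numerator weight 8, denominator 7.
A(h/2) − A(h) = 5.2006716771 − 5.1724787045 = 0.0281929726
Divide by 2^3 − 1 = 7: 0.0281929726/7 = 0.0040275675
R = 5.2006716771 + 0.0040275675 = 5.2046992446
Shift from A(h/2): +0.0040275675.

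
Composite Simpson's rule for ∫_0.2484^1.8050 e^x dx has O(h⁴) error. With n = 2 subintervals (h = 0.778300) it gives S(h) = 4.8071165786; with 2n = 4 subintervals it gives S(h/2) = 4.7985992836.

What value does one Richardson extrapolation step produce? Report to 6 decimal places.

Error is O(h^4); halving h shrinks it by 2^4 = 16.
Top: 16(4.7985992836) − (4.8071165786) = 71.9704719590
Denominator 16 − 1 = 15.
(16*4.7985992836 − 4.8071165786)/(16 − 1) = 4.7980314639

4.798031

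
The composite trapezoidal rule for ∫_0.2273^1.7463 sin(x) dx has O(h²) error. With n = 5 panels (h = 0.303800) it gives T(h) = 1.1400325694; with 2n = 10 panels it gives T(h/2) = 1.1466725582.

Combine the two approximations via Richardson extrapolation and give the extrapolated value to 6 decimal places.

1.148886

With r = 2 the leading error scales as h^2, so the weight is 2^2 = 4.
4×1.1466725582 − 1.1400325694 = 3.4466576634
R = 3.4466576634/3 = 1.1488858878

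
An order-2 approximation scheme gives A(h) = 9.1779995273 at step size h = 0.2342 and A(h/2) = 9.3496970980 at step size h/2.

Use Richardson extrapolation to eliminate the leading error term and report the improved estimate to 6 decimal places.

Error is O(h^2); halving h shrinks it by 2^2 = 4.
A(h/2) − A(h) = 9.3496970980 − 9.1779995273 = 0.1716975707
Correction (A(h/2) − A(h))/(4 − 1) = 0.1716975707/3 = 0.0572325236
R = A(h/2) + (A(h/2) − A(h))/3 = 9.3496970980 + 0.0572325236 = 9.4069296216

9.406930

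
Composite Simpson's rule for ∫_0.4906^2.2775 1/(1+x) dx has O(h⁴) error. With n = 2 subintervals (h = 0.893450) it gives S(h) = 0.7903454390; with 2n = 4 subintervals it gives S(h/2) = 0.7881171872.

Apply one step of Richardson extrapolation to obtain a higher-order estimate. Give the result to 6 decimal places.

0.787969

With r = 4 the leading error scales as h^4, so the weight is 2^4 = 16.
Top: 16(0.7881171872) − (0.7903454390) = 11.8195295562
Divide by 2^4 − 1 = 15.
(16*0.7881171872 − 0.7903454390)/(16 − 1) = 0.7879686371
Shift from A(h/2): −0.0001485501.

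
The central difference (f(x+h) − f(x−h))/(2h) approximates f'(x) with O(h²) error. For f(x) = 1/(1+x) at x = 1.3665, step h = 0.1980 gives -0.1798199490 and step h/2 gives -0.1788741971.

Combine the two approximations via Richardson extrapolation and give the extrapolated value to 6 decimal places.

The method has order 2: 2^2 = 4.
2^2*A(h/2) = -0.7154967884; minus A(h) gives -0.5356768394.
Denominator 4 − 1 = 3.
R = (-0.5356768394)/3 = -0.1785589465

-0.178559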